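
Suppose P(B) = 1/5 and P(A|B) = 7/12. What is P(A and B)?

By definition, P(A|B) = P(A ∩ B) / P(B)
So P(A ∩ B) = P(A|B) × P(B)
= 7/12 × 1/5
= 7/60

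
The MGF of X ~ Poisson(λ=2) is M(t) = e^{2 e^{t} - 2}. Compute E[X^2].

To find E[X^2], compute M^(2)(0):
M^(1)(t) = 2 e^{t} e^{2 e^{t} - 2}
M^(2)(t) = 4 e^{2 t} e^{2 e^{t} - 2} + 2 e^{t} e^{2 e^{t} - 2}
M^(2)(0) = 6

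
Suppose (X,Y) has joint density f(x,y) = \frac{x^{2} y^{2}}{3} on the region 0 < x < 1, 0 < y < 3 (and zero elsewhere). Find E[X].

f_X(x) = ∫_0^3 \frac{x^{2} y^{2}}{3} dy = 3 x^{2}
E[X] = ∫_0^1 x × (3 x^{2}) dx = \frac{3}{4}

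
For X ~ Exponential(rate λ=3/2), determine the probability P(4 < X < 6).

P(4 < X < 6) = ∫_{4}^{6} f(x) dx
where f(x) = \frac{3 e^{- \frac{3 x}{2}}}{2}
= - \frac{1 - e^{3}}{e^{9}}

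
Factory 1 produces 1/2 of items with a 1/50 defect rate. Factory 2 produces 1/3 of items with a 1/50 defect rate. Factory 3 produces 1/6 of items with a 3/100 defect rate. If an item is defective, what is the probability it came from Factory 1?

Using Bayes' theorem:
P(F1) = 1/2, P(D|F1) = 1/50
P(F2) = 1/3, P(D|F2) = 1/50
P(F3) = 1/6, P(D|F3) = 3/100
P(D) = P(D|F1)P(F1) + P(D|F2)P(F2) + P(D|F3)P(F3)
     = \frac{13}{600}
P(F1|D) = P(D|F1)P(F1) / P(D)
= \frac{6}{13}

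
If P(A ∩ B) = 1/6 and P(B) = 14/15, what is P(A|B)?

P(A|B) = P(A ∩ B) / P(B)
= (1/6) / (14/15)
= 5/28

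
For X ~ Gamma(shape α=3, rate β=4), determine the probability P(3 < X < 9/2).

P(3 < X < 9/2) = ∫_{3}^{9/2} f(x) dx
where f(x) = 32 x^{2} e^{- 4 x}
= \frac{-181 + 85 e^{6}}{e^{18}}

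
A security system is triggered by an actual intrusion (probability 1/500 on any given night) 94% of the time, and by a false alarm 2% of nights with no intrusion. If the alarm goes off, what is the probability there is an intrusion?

Let D = the rare event, + = positive/flagged.
P(D) = 1/500
P(+|D) = 94/100 = 47/50
P(+|D') = 2/100 = 1/50
P(+) = P(+|D)P(D) + P(+|D')P(D')
     = \frac{47}{50} × \frac{1}{500} + \frac{1}{50} × \frac{499}{500}
     = \frac{273}{12500}
P(D|+) = P(+|D)P(D)/P(+) = \frac{47}{546}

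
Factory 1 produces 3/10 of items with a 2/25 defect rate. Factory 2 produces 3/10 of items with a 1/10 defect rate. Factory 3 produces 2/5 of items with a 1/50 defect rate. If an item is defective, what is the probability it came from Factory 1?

Using Bayes' theorem:
P(F1) = 3/10, P(D|F1) = 2/25
P(F2) = 3/10, P(D|F2) = 1/10
P(F3) = 2/5, P(D|F3) = 1/50
P(D) = P(D|F1)P(F1) + P(D|F2)P(F2) + P(D|F3)P(F3)
     = \frac{31}{500}
P(F1|D) = P(D|F1)P(F1) / P(D)
= \frac{12}{31}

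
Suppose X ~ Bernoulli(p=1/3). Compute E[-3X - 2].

For X ~ Bernoulli(p=1/3):
E[X] = \frac{1}{3}
E[-3X - 2] = -3 × E[X] - 2 = -3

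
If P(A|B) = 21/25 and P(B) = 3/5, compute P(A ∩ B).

By definition, P(A|B) = P(A ∩ B) / P(B)
So P(A ∩ B) = P(A|B) × P(B)
= 21/25 × 3/5
= 63/125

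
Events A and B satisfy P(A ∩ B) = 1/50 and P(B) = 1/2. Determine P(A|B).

P(A|B) = P(A ∩ B) / P(B)
= (1/50) / (1/2)
= 1/25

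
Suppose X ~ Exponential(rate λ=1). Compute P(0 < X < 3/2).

P(0 < X < 3/2) = ∫_{0}^{3/2} f(x) dx
where f(x) = e^{- x}
= 1 - e^{- \frac{3}{2}}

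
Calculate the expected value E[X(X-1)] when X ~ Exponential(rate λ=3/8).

E[X(X-1)] = E[X² - X] = E[X²] - E[X]
E[X] = \frac{8}{3}
E[X²] = Var(X) + (E[X])² = \frac{64}{9} + (\frac{8}{3})² = \frac{128}{9}
E[X(X-1)] = \frac{128}{9} - \frac{8}{3} = \frac{104}{9}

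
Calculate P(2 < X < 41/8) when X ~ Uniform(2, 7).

P(2 < X < 41/8) = ∫_{2}^{41/8} f(x) dx
where f(x) = \frac{1}{5}
= \frac{5}{8}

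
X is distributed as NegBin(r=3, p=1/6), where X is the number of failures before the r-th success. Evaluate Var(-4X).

For X ~ NegBin(r=3, p=1/6), where X is the number of failures before the r-th success:
Var(X) = 90
Var(-4X) = (-4)² × Var(X) = 16 × 90 = 1440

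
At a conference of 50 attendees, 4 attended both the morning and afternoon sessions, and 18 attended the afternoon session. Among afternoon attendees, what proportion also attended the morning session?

P(A ∩ B) = 4/50 = 2/25
P(B) = 18/50 = 9/25
P(A|B) = P(A ∩ B) / P(B) = (2/25) / (9/25) = 2/9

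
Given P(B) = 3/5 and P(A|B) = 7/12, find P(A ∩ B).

By definition, P(A|B) = P(A ∩ B) / P(B)
So P(A ∩ B) = P(A|B) × P(B)
= 7/12 × 3/5
= 7/20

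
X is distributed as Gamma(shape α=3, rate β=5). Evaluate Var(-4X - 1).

For X ~ Gamma(shape α=3, rate β=5):
Var(X) = \frac{3}{25}
Var(-4X - 1) = (-4)² × Var(X) = 16 × \frac{3}{25} = \frac{48}{25}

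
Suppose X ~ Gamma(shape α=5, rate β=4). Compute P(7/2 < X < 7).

P(7/2 < X < 7) = ∫_{7/2}^{7} f(x) dx
where f(x) = \frac{128 x^{4} e^{- 4 x}}{3}
= \frac{-89071 + 6513 e^{14}}{3 e^{28}}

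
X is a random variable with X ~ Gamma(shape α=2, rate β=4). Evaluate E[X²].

Using the identity E[X²] = Var(X) + (E[X])²:
E[X] = \frac{1}{2}
Var(X) = \frac{1}{8}
E[X²] = \frac{1}{8} + (\frac{1}{2})²
= \frac{3}{8}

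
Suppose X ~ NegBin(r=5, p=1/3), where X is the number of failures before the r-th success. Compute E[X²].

Using the identity E[X²] = Var(X) + (E[X])²:
E[X] = 10
Var(X) = 30
E[X²] = 30 + (10)²
= 130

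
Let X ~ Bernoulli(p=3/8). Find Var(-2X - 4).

For X ~ Bernoulli(p=3/8):
Var(X) = \frac{15}{64}
Var(-2X - 4) = (-2)² × Var(X) = 4 × \frac{15}{64} = \frac{15}{16}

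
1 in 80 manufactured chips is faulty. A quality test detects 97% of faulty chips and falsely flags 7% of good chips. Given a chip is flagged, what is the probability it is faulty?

Let D = the rare event, + = positive/flagged.
P(D) = 1/80
P(+|D) = 97/100
P(+|D') = 7/100
P(+) = P(+|D)P(D) + P(+|D')P(D')
     = \frac{97}{100} × \frac{1}{80} + \frac{7}{100} × \frac{79}{80}
     = \frac{13}{160}
P(D|+) = P(+|D)P(D)/P(+) = \frac{97}{650}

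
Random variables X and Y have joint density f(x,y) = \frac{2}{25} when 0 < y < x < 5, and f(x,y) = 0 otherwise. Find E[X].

f_X(x) = ∫_0^x \frac{2}{25} dy = \frac{2 x}{25}
E[X] = ∫_0^5 x × (\frac{2 x}{25}) dx = \frac{10}{3}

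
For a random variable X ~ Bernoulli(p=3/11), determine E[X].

For X ~ Bernoulli(p=3/11), the expected value is:
E[X] = \frac{3}{11}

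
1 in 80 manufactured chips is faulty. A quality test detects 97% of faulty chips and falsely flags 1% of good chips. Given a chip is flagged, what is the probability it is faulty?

Let D = the rare event, + = positive/flagged.
P(D) = 1/80
P(+|D) = 97/100
P(+|D') = 1/100
P(+) = P(+|D)P(D) + P(+|D')P(D')
     = \frac{97}{100} × \frac{1}{80} + \frac{1}{100} × \frac{79}{80}
     = \frac{11}{500}
P(D|+) = P(+|D)P(D)/P(+) = \frac{97}{176}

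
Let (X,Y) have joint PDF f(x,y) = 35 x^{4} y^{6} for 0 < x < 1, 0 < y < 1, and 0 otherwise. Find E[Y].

E[Y] = ∫_0^1 ∫_0^1 y × f(x,y) dx dy
= \frac{7}{8}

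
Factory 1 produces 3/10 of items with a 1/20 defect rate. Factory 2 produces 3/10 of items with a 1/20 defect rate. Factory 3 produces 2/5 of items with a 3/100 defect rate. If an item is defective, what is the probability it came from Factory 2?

Using Bayes' theorem:
P(F1) = 3/10, P(D|F1) = 1/20
P(F2) = 3/10, P(D|F2) = 1/20
P(F3) = 2/5, P(D|F3) = 3/100
P(D) = P(D|F1)P(F1) + P(D|F2)P(F2) + P(D|F3)P(F3)
     = \frac{21}{500}
P(F2|D) = P(D|F2)P(F2) / P(D)
= \frac{5}{14}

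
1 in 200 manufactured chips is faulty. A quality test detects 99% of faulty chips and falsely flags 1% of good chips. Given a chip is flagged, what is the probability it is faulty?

Let D = the rare event, + = positive/flagged.
P(D) = 1/200
P(+|D) = 99/100
P(+|D') = 1/100
P(+) = P(+|D)P(D) + P(+|D')P(D')
     = \frac{99}{100} × \frac{1}{200} + \frac{1}{100} × \frac{199}{200}
     = \frac{149}{10000}
P(D|+) = P(+|D)P(D)/P(+) = \frac{99}{298}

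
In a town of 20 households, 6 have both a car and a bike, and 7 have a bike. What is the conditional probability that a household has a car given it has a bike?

P(A ∩ B) = 6/20 = 3/10
P(B) = 7/20
P(A|B) = P(A ∩ B) / P(B) = (3/10) / (7/20) = 6/7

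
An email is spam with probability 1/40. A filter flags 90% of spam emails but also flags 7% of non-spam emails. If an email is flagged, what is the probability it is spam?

Let D = the rare event, + = positive/flagged.
P(D) = 1/40
P(+|D) = 90/100 = 9/10
P(+|D') = 7/100
P(+) = P(+|D)P(D) + P(+|D')P(D')
     = \frac{9}{10} × \frac{1}{40} + \frac{7}{100} × \frac{39}{40}
     = \frac{363}{4000}
P(D|+) = P(+|D)P(D)/P(+) = \frac{30}{121}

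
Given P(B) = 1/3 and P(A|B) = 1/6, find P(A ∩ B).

By definition, P(A|B) = P(A ∩ B) / P(B)
So P(A ∩ B) = P(A|B) × P(B)
= 1/6 × 1/3
= 1/18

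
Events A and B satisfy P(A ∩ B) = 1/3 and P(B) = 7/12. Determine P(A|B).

P(A|B) = P(A ∩ B) / P(B)
= (1/3) / (7/12)
= 4/7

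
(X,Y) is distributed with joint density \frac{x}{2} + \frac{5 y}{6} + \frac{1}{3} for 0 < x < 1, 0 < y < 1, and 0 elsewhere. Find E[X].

E[X] = ∫_0^1 ∫_0^1 x × f(x,y) dy dx
= ∫_0^1 ∫_0^1 x × (\frac{x}{2} + \frac{5 y}{6} + \frac{1}{3}) dy dx
= \frac{13}{24}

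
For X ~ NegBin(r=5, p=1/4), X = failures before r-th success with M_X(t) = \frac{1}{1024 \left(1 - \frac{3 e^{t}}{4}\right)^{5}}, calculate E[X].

To find E[X], compute M^(1)(0):
M^(1)(t) = \frac{15 e^{t}}{4096 \left(1 - \frac{3 e^{t}}{4}\right)^{6}}
M^(1)(0) = 15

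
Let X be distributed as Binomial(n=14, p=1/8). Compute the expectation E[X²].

Using the identity E[X²] = Var(X) + (E[X])²:
E[X] = \frac{7}{4}
Var(X) = \frac{49}{32}
E[X²] = \frac{49}{32} + (\frac{7}{4})²
= \frac{147}{32}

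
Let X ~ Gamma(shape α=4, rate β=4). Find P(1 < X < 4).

P(1 < X < 4) = ∫_{1}^{4} f(x) dx
where f(x) = \frac{128 x^{3} e^{- 4 x}}{3}
= \frac{-2483 + 71 e^{12}}{3 e^{16}}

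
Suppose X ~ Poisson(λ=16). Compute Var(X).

For X ~ Poisson(λ=16):
Var(X) = 16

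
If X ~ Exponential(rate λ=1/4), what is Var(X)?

For X ~ Exponential(rate λ=1/4):
Var(X) = 16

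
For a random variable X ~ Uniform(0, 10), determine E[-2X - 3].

For X ~ Uniform(0, 10):
E[X] = 5
E[-2X - 3] = -2 × E[X] - 3 = -13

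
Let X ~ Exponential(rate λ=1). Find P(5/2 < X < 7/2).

P(5/2 < X < 7/2) = ∫_{5/2}^{7/2} f(x) dx
where f(x) = e^{- x}
= - \frac{1 - e}{e^{\frac{7}{2}}}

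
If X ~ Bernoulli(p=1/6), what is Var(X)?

For X ~ Bernoulli(p=1/6):
Var(X) = \frac{5}{36}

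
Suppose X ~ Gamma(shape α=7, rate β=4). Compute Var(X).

For X ~ Gamma(shape α=7, rate β=4):
Var(X) = \frac{7}{16}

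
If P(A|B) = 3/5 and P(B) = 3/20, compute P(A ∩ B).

By definition, P(A|B) = P(A ∩ B) / P(B)
So P(A ∩ B) = P(A|B) × P(B)
= 3/5 × 3/20
= 9/100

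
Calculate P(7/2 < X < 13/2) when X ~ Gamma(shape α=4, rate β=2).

P(7/2 < X < 13/2) = ∫_{7/2}^{13/2} f(x) dx
where f(x) = \frac{8 x^{3} e^{- 2 x}}{3}
= \frac{-1394 + 269 e^{6}}{3 e^{13}}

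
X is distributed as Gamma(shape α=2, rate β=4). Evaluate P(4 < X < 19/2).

P(4 < X < 19/2) = ∫_{4}^{19/2} f(x) dx
where f(x) = 16 x e^{- 4 x}
= \frac{-39 + 17 e^{22}}{e^{38}}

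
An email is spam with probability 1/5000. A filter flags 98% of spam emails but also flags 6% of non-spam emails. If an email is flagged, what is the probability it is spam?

Let D = the rare event, + = positive/flagged.
P(D) = 1/5000
P(+|D) = 98/100 = 49/50
P(+|D') = 6/100 = 3/50
P(+) = P(+|D)P(D) + P(+|D')P(D')
     = \frac{49}{50} × \frac{1}{5000} + \frac{3}{50} × \frac{4999}{5000}
     = \frac{7523}{125000}
P(D|+) = P(+|D)P(D)/P(+) = \frac{49}{15046}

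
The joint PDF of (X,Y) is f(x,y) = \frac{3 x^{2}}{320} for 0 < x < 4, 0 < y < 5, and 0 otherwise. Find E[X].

f_X(x) = ∫_0^5 \frac{3 x^{2}}{320} dy = \frac{3 x^{2}}{64}
E[X] = ∫_0^4 x × (\frac{3 x^{2}}{64}) dx = 3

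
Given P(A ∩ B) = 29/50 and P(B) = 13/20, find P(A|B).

P(A|B) = P(A ∩ B) / P(B)
= (29/50) / (13/20)
= 58/65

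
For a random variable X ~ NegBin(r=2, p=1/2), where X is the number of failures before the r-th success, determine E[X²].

Using the identity E[X²] = Var(X) + (E[X])²:
E[X] = 2
Var(X) = 4
E[X²] = 4 + (2)²
= 8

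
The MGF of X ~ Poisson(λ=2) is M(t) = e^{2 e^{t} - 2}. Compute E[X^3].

To find E[X^3], compute M^(3)(0):
M^(1)(t) = 2 e^{t} e^{2 e^{t} - 2}
M^(2)(t) = 4 e^{2 t} e^{2 e^{t} - 2} + 2 e^{t} e^{2 e^{t} - 2}
M^(3)(t) = 8 e^{3 t} e^{2 e^{t} - 2} + 12 e^{2 t} e^{2 e^{t} - 2} + 2 e^{t} e^{2 e^{t} - 2}
M^(3)(0) = 22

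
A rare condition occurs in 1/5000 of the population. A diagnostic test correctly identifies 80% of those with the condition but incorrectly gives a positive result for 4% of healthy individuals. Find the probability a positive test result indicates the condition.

Let D = the rare event, + = positive/flagged.
P(D) = 1/5000
P(+|D) = 80/100 = 4/5
P(+|D') = 4/100 = 1/25
P(+) = P(+|D)P(D) + P(+|D')P(D')
     = \frac{4}{5} × \frac{1}{5000} + \frac{1}{25} × \frac{4999}{5000}
     = \frac{5019}{125000}
P(D|+) = P(+|D)P(D)/P(+) = \frac{20}{5019}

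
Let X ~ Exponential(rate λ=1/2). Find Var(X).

For X ~ Exponential(rate λ=1/2):
Var(X) = 4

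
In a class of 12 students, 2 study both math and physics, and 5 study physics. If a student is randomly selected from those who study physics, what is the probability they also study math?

P(A ∩ B) = 2/12 = 1/6
P(B) = 5/12
P(A|B) = P(A ∩ B) / P(B) = (1/6) / (5/12) = 2/5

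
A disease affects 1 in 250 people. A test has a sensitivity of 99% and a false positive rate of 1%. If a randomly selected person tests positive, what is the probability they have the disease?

Let D = the rare event, + = positive/flagged.
P(D) = 1/250
P(+|D) = 99/100
P(+|D') = 1/100
P(+) = P(+|D)P(D) + P(+|D')P(D')
     = \frac{99}{100} × \frac{1}{250} + \frac{1}{100} × \frac{249}{250}
     = \frac{87}{6250}
P(D|+) = P(+|D)P(D)/P(+) = \frac{33}{116}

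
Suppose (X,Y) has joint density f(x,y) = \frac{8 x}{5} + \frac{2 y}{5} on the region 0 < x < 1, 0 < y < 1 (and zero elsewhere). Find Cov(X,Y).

E[XY] = ∫∫ xy × f(x,y) dx dy = \frac{1}{3}
E[X] = \frac{19}{30}
E[Y] = \frac{8}{15}
Cov(X,Y) = E[XY] - E[X]E[Y] = - \frac{1}{225}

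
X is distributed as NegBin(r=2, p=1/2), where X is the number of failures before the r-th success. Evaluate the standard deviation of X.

For X ~ NegBin(r=2, p=1/2), where X is the number of failures before the r-th success:
Var(X) = 4
SD(X) = √(Var(X)) = √(4) = 2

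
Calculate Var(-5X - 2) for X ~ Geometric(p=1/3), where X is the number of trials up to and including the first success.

For X ~ Geometric(p=1/3), where X is the number of trials up to and including the first success:
Var(X) = 6
Var(-5X - 2) = (-5)² × Var(X) = 25 × 6 = 150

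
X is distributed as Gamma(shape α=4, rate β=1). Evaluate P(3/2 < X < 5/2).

P(3/2 < X < 5/2) = ∫_{3/2}^{5/2} f(x) dx
where f(x) = \frac{x^{3} e^{- x}}{6}
= \frac{-443 + 201 e}{48 e^{\frac{5}{2}}}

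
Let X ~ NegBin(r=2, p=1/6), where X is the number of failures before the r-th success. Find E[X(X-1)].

E[X(X-1)] = E[X² - X] = E[X²] - E[X]
E[X] = 10
E[X²] = Var(X) + (E[X])² = 60 + (10)² = 160
E[X(X-1)] = 160 - 10 = 150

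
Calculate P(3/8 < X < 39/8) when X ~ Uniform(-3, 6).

P(3/8 < X < 39/8) = ∫_{3/8}^{39/8} f(x) dx
where f(x) = \frac{1}{9}
= \frac{1}{2}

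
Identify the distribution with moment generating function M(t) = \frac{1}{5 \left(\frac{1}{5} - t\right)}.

The MGF M(t) = \frac{1}{5 \left(\frac{1}{5} - t\right)} is the standard form for the Exponential distribution.
Comparing with the known MGF formula identifies: Exponential(rate λ=1/5)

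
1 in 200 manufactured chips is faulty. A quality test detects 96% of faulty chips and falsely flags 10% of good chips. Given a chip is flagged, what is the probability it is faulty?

Let D = the rare event, + = positive/flagged.
P(D) = 1/200
P(+|D) = 96/100 = 24/25
P(+|D') = 10/100 = 1/10
P(+) = P(+|D)P(D) + P(+|D')P(D')
     = \frac{24}{25} × \frac{1}{200} + \frac{1}{10} × \frac{199}{200}
     = \frac{1043}{10000}
P(D|+) = P(+|D)P(D)/P(+) = \frac{48}{1043}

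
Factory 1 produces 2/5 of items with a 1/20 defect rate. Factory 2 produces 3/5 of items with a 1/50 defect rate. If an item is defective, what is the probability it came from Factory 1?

Using Bayes' theorem:
P(F1) = 2/5, P(D|F1) = 1/20
P(F2) = 3/5, P(D|F2) = 1/50
P(D) = P(D|F1)P(F1) + P(D|F2)P(F2)
     = \frac{4}{125}
P(F1|D) = P(D|F1)P(F1) / P(D)
= \frac{5}{8}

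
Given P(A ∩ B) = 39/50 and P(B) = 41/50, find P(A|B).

P(A|B) = P(A ∩ B) / P(B)
= (39/50) / (41/50)
= 39/41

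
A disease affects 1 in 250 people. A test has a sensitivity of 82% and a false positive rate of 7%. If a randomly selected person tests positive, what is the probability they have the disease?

Let D = the rare event, + = positive/flagged.
P(D) = 1/250
P(+|D) = 82/100 = 41/50
P(+|D') = 7/100
P(+) = P(+|D)P(D) + P(+|D')P(D')
     = \frac{41}{50} × \frac{1}{250} + \frac{7}{100} × \frac{249}{250}
     = \frac{73}{1000}
P(D|+) = P(+|D)P(D)/P(+) = \frac{82}{1825}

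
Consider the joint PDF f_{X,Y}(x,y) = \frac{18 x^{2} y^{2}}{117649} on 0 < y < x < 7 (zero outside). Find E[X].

f_X(x) = ∫_0^x \frac{18 x^{2} y^{2}}{117649} dy = \frac{6 x^{5}}{117649}
E[X] = ∫_0^7 x × (\frac{6 x^{5}}{117649}) dx = 6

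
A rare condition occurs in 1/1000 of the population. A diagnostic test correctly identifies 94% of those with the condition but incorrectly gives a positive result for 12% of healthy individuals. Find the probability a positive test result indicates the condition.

Let D = the rare event, + = positive/flagged.
P(D) = 1/1000
P(+|D) = 94/100 = 47/50
P(+|D') = 12/100 = 3/25
P(+) = P(+|D)P(D) + P(+|D')P(D')
     = \frac{47}{50} × \frac{1}{1000} + \frac{3}{25} × \frac{999}{1000}
     = \frac{6041}{50000}
P(D|+) = P(+|D)P(D)/P(+) = \frac{47}{6041}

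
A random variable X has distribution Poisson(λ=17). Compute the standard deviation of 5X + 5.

For X ~ Poisson(λ=17):
Var(X) = 17
SD(X) = √(Var(X)) = √(17) = \sqrt{17}
SD(5X + 5) = |5| × SD(X) = 5 × \sqrt{17} = 5 \sqrt{17}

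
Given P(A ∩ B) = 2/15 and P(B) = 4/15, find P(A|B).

P(A|B) = P(A ∩ B) / P(B)
= (2/15) / (4/15)
= 1/2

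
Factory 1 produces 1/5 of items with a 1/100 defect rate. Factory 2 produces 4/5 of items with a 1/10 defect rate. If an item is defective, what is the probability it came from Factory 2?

Using Bayes' theorem:
P(F1) = 1/5, P(D|F1) = 1/100
P(F2) = 4/5, P(D|F2) = 1/10
P(D) = P(D|F1)P(F1) + P(D|F2)P(F2)
     = \frac{41}{500}
P(F2|D) = P(D|F2)P(F2) / P(D)
= \frac{40}{41}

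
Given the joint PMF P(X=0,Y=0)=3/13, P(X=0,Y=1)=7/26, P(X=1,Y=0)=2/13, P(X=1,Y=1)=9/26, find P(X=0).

P(X=0) = P(X=0,Y=0) + P(X=0,Y=1)
= 3/13 + 7/26
= 1/2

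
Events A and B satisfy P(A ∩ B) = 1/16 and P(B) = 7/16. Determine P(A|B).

P(A|B) = P(A ∩ B) / P(B)
= (1/16) / (7/16)
= 1/7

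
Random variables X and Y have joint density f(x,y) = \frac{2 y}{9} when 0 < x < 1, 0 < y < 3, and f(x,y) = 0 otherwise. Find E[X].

f_X(x) = ∫_0^3 \frac{2 y}{9} dy = 1
E[X] = ∫_0^1 x × (1) dx = \frac{1}{2}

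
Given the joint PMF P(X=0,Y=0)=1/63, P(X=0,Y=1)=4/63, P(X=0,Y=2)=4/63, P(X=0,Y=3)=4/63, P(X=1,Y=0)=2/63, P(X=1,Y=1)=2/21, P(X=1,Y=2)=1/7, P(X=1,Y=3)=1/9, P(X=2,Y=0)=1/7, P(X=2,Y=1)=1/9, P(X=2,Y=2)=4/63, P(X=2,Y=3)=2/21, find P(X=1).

P(X=1) = P(X=1,Y=0) + P(X=1,Y=1) + P(X=1,Y=2) + P(X=1,Y=3)
= 2/63 + 2/21 + 1/7 + 1/9
= 8/21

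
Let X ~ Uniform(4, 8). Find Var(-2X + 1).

For X ~ Uniform(4, 8):
Var(X) = \frac{4}{3}
Var(-2X + 1) = (-2)² × Var(X) = 4 × \frac{4}{3} = \frac{16}{3}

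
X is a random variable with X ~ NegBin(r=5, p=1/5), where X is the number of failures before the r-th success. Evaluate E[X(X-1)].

E[X(X-1)] = E[X² - X] = E[X²] - E[X]
E[X] = 20
E[X²] = Var(X) + (E[X])² = 100 + (20)² = 500
E[X(X-1)] = 500 - 20 = 480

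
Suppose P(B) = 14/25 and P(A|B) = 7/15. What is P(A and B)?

By definition, P(A|B) = P(A ∩ B) / P(B)
So P(A ∩ B) = P(A|B) × P(B)
= 7/15 × 14/25
= 98/375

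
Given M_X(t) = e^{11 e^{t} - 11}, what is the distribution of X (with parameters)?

The MGF M(t) = e^{11 e^{t} - 11} is the standard form for the Poisson distribution.
Comparing with the known MGF formula identifies: Poisson(λ=11)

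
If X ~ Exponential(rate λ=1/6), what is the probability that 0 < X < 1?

P(0 < X < 1) = ∫_{0}^{1} f(x) dx
where f(x) = \frac{e^{- \frac{x}{6}}}{6}
= 1 - e^{- \frac{1}{6}}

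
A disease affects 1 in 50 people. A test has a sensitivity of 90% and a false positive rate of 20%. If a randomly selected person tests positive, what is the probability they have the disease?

Let D = the rare event, + = positive/flagged.
P(D) = 1/50
P(+|D) = 90/100 = 9/10
P(+|D') = 20/100 = 1/5
P(+) = P(+|D)P(D) + P(+|D')P(D')
     = \frac{9}{10} × \frac{1}{50} + \frac{1}{5} × \frac{49}{50}
     = \frac{107}{500}
P(D|+) = P(+|D)P(D)/P(+) = \frac{9}{107}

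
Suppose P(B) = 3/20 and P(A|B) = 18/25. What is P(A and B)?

By definition, P(A|B) = P(A ∩ B) / P(B)
So P(A ∩ B) = P(A|B) × P(B)
= 18/25 × 3/20
= 27/250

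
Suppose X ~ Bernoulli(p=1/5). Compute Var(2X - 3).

For X ~ Bernoulli(p=1/5):
Var(X) = \frac{4}{25}
Var(2X - 3) = (2)² × Var(X) = 4 × \frac{4}{25} = \frac{16}{25}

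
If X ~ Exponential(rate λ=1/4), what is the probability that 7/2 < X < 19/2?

P(7/2 < X < 19/2) = ∫_{7/2}^{19/2} f(x) dx
where f(x) = \frac{e^{- \frac{x}{4}}}{4}
= - \frac{1 - e^{\frac{3}{2}}}{e^{\frac{19}{8}}}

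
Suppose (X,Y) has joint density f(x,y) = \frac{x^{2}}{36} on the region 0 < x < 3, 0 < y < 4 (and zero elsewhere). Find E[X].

f_X(x) = ∫_0^4 \frac{x^{2}}{36} dy = \frac{x^{2}}{9}
E[X] = ∫_0^3 x × (\frac{x^{2}}{9}) dx = \frac{9}{4}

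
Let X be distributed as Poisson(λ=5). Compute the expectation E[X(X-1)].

E[X(X-1)] = E[X² - X] = E[X²] - E[X]
E[X] = 5
E[X²] = Var(X) + (E[X])² = 5 + (5)² = 30
E[X(X-1)] = 30 - 5 = 25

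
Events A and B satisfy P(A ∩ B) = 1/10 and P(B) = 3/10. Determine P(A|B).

P(A|B) = P(A ∩ B) / P(B)
= (1/10) / (3/10)
= 1/3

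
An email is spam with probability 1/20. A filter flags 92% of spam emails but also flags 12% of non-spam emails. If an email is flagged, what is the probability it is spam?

Let D = the rare event, + = positive/flagged.
P(D) = 1/20
P(+|D) = 92/100 = 23/25
P(+|D') = 12/100 = 3/25
P(+) = P(+|D)P(D) + P(+|D')P(D')
     = \frac{23}{25} × \frac{1}{20} + \frac{3}{25} × \frac{19}{20}
     = \frac{4}{25}
P(D|+) = P(+|D)P(D)/P(+) = \frac{23}{80}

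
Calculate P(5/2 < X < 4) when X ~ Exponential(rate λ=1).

P(5/2 < X < 4) = ∫_{5/2}^{4} f(x) dx
where f(x) = e^{- x}
= - \frac{1}{e^{4}} + e^{- \frac{5}{2}}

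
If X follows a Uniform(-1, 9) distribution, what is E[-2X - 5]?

For X ~ Uniform(-1, 9):
E[X] = 4
E[-2X - 5] = -2 × E[X] - 5 = -13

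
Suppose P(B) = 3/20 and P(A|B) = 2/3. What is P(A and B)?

By definition, P(A|B) = P(A ∩ B) / P(B)
So P(A ∩ B) = P(A|B) × P(B)
= 2/3 × 3/20
= 1/10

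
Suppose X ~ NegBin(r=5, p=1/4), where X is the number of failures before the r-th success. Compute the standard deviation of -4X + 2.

For X ~ NegBin(r=5, p=1/4), where X is the number of failures before the r-th success:
Var(X) = 60
SD(X) = √(Var(X)) = √(60) = 2 \sqrt{15}
SD(-4X + 2) = |-4| × SD(X) = 4 × 2 \sqrt{15} = 8 \sqrt{15}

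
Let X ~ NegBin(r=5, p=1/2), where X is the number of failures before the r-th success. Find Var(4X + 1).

For X ~ NegBin(r=5, p=1/2), where X is the number of failures before the r-th success:
Var(X) = 10
Var(4X + 1) = (4)² × Var(X) = 16 × 10 = 160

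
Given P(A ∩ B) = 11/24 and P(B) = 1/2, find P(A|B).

P(A|B) = P(A ∩ B) / P(B)
= (11/24) / (1/2)
= 11/12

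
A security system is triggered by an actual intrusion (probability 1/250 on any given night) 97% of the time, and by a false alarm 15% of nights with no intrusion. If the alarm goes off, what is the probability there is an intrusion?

Let D = the rare event, + = positive/flagged.
P(D) = 1/250
P(+|D) = 97/100
P(+|D') = 15/100 = 3/20
P(+) = P(+|D)P(D) + P(+|D')P(D')
     = \frac{97}{100} × \frac{1}{250} + \frac{3}{20} × \frac{249}{250}
     = \frac{479}{3125}
P(D|+) = P(+|D)P(D)/P(+) = \frac{97}{3832}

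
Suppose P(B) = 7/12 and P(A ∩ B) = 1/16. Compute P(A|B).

P(A|B) = P(A ∩ B) / P(B)
= (1/16) / (7/12)
= 3/28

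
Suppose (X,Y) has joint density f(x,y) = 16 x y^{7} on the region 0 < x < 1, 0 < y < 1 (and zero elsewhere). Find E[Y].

E[Y] = ∫_0^1 ∫_0^1 y × f(x,y) dx dy
= \frac{8}{9}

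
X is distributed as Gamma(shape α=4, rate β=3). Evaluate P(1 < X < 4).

P(1 < X < 4) = ∫_{1}^{4} f(x) dx
where f(x) = \frac{27 x^{3} e^{- 3 x}}{2}
= \frac{-373 + 13 e^{9}}{e^{12}}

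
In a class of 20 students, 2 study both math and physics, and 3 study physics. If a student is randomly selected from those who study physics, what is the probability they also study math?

P(A ∩ B) = 2/20 = 1/10
P(B) = 3/20
P(A|B) = P(A ∩ B) / P(B) = (1/10) / (3/20) = 2/3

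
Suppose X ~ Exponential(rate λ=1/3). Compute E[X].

For X ~ Exponential(rate λ=1/3), the expected value is:
E[X] = 3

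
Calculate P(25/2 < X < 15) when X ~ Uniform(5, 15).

P(25/2 < X < 15) = ∫_{25/2}^{15} f(x) dx
where f(x) = \frac{1}{10}
= \frac{1}{4}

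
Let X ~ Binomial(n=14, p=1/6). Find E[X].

For X ~ Binomial(n=14, p=1/6), the expected value is:
E[X] = \frac{7}{3}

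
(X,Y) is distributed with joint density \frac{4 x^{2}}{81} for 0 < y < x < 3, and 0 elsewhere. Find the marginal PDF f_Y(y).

f_Y(y) = ∫_y^3 \frac{4 x^{2}}{81} dx = \frac{4}{9} - \frac{4 y^{3}}{243}
for 0 < y < 3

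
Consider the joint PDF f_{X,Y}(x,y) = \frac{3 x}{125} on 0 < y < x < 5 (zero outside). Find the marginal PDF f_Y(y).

f_Y(y) = ∫_y^5 \frac{3 x}{125} dx = \frac{3}{10} - \frac{3 y^{2}}{250}
for 0 < y < 5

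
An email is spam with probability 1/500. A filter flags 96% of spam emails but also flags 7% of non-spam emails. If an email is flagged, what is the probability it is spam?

Let D = the rare event, + = positive/flagged.
P(D) = 1/500
P(+|D) = 96/100 = 24/25
P(+|D') = 7/100
P(+) = P(+|D)P(D) + P(+|D')P(D')
     = \frac{24}{25} × \frac{1}{500} + \frac{7}{100} × \frac{499}{500}
     = \frac{3589}{50000}
P(D|+) = P(+|D)P(D)/P(+) = \frac{96}{3589}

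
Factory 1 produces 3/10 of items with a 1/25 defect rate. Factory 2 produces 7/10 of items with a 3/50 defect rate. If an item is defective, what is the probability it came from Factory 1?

Using Bayes' theorem:
P(F1) = 3/10, P(D|F1) = 1/25
P(F2) = 7/10, P(D|F2) = 3/50
P(D) = P(D|F1)P(F1) + P(D|F2)P(F2)
     = \frac{27}{500}
P(F1|D) = P(D|F1)P(F1) / P(D)
= \frac{2}{9}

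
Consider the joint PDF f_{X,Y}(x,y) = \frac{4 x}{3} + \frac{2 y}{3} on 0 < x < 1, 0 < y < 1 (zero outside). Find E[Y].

E[Y] = ∫_0^1 ∫_0^1 y × f(x,y) dx dy
= \frac{5}{9}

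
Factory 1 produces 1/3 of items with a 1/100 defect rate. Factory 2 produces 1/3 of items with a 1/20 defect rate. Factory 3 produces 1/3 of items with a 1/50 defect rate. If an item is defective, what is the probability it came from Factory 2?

Using Bayes' theorem:
P(F1) = 1/3, P(D|F1) = 1/100
P(F2) = 1/3, P(D|F2) = 1/20
P(F3) = 1/3, P(D|F3) = 1/50
P(D) = P(D|F1)P(F1) + P(D|F2)P(F2) + P(D|F3)P(F3)
     = \frac{2}{75}
P(F2|D) = P(D|F2)P(F2) / P(D)
= \frac{5}{8}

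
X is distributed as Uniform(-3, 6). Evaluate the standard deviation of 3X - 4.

For X ~ Uniform(-3, 6):
Var(X) = \frac{27}{4}
SD(X) = √(Var(X)) = √(\frac{27}{4}) = \frac{3 \sqrt{3}}{2}
SD(3X - 4) = |3| × SD(X) = 3 × \frac{3 \sqrt{3}}{2} = \frac{9 \sqrt{3}}{2}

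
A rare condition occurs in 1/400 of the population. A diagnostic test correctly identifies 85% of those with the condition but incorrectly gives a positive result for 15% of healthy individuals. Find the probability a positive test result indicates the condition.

Let D = the rare event, + = positive/flagged.
P(D) = 1/400
P(+|D) = 85/100 = 17/20
P(+|D') = 15/100 = 3/20
P(+) = P(+|D)P(D) + P(+|D')P(D')
     = \frac{17}{20} × \frac{1}{400} + \frac{3}{20} × \frac{399}{400}
     = \frac{607}{4000}
P(D|+) = P(+|D)P(D)/P(+) = \frac{17}{1214}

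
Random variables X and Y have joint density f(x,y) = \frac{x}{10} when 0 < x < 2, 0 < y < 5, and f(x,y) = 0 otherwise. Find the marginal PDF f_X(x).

f_X(x) = ∫_0^5 f(x,y) dy
= ∫_0^5 \frac{x}{10} dy
= \frac{x}{2} for 0 < x < 2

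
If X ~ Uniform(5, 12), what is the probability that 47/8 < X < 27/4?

P(47/8 < X < 27/4) = ∫_{47/8}^{27/4} f(x) dx
where f(x) = \frac{1}{7}
= \frac{1}{8}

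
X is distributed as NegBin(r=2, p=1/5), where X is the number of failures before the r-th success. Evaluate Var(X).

For X ~ NegBin(r=2, p=1/5), where X is the number of failures before the r-th success:
Var(X) = 40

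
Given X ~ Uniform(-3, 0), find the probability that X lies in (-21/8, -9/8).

P(-21/8 < X < -9/8) = ∫_{-21/8}^{-9/8} f(x) dx
where f(x) = \frac{1}{3}
= \frac{1}{2}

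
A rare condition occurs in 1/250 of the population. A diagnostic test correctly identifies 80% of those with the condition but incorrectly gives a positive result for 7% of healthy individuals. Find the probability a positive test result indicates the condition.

Let D = the rare event, + = positive/flagged.
P(D) = 1/250
P(+|D) = 80/100 = 4/5
P(+|D') = 7/100
P(+) = P(+|D)P(D) + P(+|D')P(D')
     = \frac{4}{5} × \frac{1}{250} + \frac{7}{100} × \frac{249}{250}
     = \frac{1823}{25000}
P(D|+) = P(+|D)P(D)/P(+) = \frac{80}{1823}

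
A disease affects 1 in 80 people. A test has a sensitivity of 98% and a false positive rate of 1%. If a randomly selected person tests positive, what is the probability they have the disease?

Let D = the rare event, + = positive/flagged.
P(D) = 1/80
P(+|D) = 98/100 = 49/50
P(+|D') = 1/100
P(+) = P(+|D)P(D) + P(+|D')P(D')
     = \frac{49}{50} × \frac{1}{80} + \frac{1}{100} × \frac{79}{80}
     = \frac{177}{8000}
P(D|+) = P(+|D)P(D)/P(+) = \frac{98}{177}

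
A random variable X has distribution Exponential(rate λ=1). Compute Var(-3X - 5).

For X ~ Exponential(rate λ=1):
Var(X) = 1
Var(-3X - 5) = (-3)² × Var(X) = 9 × 1 = 9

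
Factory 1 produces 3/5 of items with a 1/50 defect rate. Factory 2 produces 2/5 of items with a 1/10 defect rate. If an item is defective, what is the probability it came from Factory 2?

Using Bayes' theorem:
P(F1) = 3/5, P(D|F1) = 1/50
P(F2) = 2/5, P(D|F2) = 1/10
P(D) = P(D|F1)P(F1) + P(D|F2)P(F2)
     = \frac{13}{250}
P(F2|D) = P(D|F2)P(F2) / P(D)
= \frac{10}{13}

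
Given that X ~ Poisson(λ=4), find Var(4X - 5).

For X ~ Poisson(λ=4):
Var(X) = 4
Var(4X - 5) = (4)² × Var(X) = 16 × 4 = 64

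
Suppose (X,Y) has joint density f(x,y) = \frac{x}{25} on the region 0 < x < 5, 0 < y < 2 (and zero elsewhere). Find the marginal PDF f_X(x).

f_X(x) = ∫_0^2 f(x,y) dy
= ∫_0^2 \frac{x}{25} dy
= \frac{2 x}{25} for 0 < x < 5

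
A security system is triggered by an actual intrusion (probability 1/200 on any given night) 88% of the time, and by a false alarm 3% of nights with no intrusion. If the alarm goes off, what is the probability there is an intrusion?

Let D = the rare event, + = positive/flagged.
P(D) = 1/200
P(+|D) = 88/100 = 22/25
P(+|D') = 3/100
P(+) = P(+|D)P(D) + P(+|D')P(D')
     = \frac{22}{25} × \frac{1}{200} + \frac{3}{100} × \frac{199}{200}
     = \frac{137}{4000}
P(D|+) = P(+|D)P(D)/P(+) = \frac{88}{685}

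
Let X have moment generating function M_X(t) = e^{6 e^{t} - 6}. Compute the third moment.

To find E[X^3], compute M^(3)(0):
M^(1)(t) = 6 e^{t} e^{6 e^{t} - 6}
M^(2)(t) = 36 e^{2 t} e^{6 e^{t} - 6} + 6 e^{t} e^{6 e^{t} - 6}
M^(3)(t) = 216 e^{3 t} e^{6 e^{t} - 6} + 108 e^{2 t} e^{6 e^{t} - 6} + 6 e^{t} e^{6 e^{t} - 6}
M^(3)(0) = 330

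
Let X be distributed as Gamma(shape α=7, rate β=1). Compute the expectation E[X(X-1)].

E[X(X-1)] = E[X² - X] = E[X²] - E[X]
E[X] = 7
E[X²] = Var(X) + (E[X])² = 7 + (7)² = 56
E[X(X-1)] = 56 - 7 = 49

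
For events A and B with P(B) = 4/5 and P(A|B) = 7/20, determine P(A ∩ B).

By definition, P(A|B) = P(A ∩ B) / P(B)
So P(A ∩ B) = P(A|B) × P(B)
= 7/20 × 4/5
= 7/25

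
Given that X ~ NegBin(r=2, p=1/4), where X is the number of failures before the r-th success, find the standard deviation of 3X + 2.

For X ~ NegBin(r=2, p=1/4), where X is the number of failures before the r-th success:
Var(X) = 24
SD(X) = √(Var(X)) = √(24) = 2 \sqrt{6}
SD(3X + 2) = |3| × SD(X) = 3 × 2 \sqrt{6} = 6 \sqrt{6}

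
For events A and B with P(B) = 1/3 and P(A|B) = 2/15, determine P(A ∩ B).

By definition, P(A|B) = P(A ∩ B) / P(B)
So P(A ∩ B) = P(A|B) × P(B)
= 2/15 × 1/3
= 2/45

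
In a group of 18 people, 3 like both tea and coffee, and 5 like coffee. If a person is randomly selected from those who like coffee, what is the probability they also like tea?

P(A ∩ B) = 3/18 = 1/6
P(B) = 5/18
P(A|B) = P(A ∩ B) / P(B) = (1/6) / (5/18) = 3/5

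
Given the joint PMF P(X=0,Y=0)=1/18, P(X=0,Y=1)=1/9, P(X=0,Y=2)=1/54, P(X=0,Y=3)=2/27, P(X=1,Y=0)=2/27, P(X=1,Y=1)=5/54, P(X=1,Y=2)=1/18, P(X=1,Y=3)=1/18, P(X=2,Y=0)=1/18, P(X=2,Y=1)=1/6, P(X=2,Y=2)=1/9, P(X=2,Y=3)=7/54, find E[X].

First find marginal of X:
P(X=0) = 7/27
P(X=1) = 5/18
P(X=2) = 25/54
E[X] = 0 × 7/27 + 1 × 5/18 + 2 × 25/54 = 65/54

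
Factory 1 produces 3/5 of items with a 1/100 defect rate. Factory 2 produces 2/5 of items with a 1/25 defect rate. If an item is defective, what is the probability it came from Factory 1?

Using Bayes' theorem:
P(F1) = 3/5, P(D|F1) = 1/100
P(F2) = 2/5, P(D|F2) = 1/25
P(D) = P(D|F1)P(F1) + P(D|F2)P(F2)
     = \frac{11}{500}
P(F1|D) = P(D|F1)P(F1) / P(D)
= \frac{3}{11}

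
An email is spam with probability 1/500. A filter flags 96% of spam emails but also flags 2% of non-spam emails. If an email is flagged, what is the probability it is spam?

Let D = the rare event, + = positive/flagged.
P(D) = 1/500
P(+|D) = 96/100 = 24/25
P(+|D') = 2/100 = 1/50
P(+) = P(+|D)P(D) + P(+|D')P(D')
     = \frac{24}{25} × \frac{1}{500} + \frac{1}{50} × \frac{499}{500}
     = \frac{547}{25000}
P(D|+) = P(+|D)P(D)/P(+) = \frac{48}{547}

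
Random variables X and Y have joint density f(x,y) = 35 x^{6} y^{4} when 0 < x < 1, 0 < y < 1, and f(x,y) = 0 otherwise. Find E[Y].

E[Y] = ∫_0^1 ∫_0^1 y × f(x,y) dx dy
= \frac{5}{6}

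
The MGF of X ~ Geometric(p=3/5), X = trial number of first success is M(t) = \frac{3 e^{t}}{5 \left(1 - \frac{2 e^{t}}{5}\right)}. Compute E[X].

To find E[X], compute M^(1)(0):
M^(1)(t) = \frac{3 e^{t}}{5 \left(1 - \frac{2 e^{t}}{5}\right)} + \frac{6 e^{2 t}}{25 \left(1 - \frac{2 e^{t}}{5}\right)^{2}}
M^(1)(0) = \frac{5}{3}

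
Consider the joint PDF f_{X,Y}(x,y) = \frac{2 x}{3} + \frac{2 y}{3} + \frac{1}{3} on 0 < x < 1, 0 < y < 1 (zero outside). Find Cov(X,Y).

E[XY] = ∫∫ xy × f(x,y) dx dy = \frac{11}{36}
E[X] = \frac{5}{9}
E[Y] = \frac{5}{9}
Cov(X,Y) = E[XY] - E[X]E[Y] = - \frac{1}{324}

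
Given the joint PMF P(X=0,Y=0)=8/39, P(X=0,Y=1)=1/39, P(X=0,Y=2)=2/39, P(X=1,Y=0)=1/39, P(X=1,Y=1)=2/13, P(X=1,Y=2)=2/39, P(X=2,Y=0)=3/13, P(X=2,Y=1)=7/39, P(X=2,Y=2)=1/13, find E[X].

First find marginal of X:
P(X=0) = 11/39
P(X=1) = 3/13
P(X=2) = 19/39
E[X] = 0 × 11/39 + 1 × 3/13 + 2 × 19/39 = 47/39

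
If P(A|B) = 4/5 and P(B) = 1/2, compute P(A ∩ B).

By definition, P(A|B) = P(A ∩ B) / P(B)
So P(A ∩ B) = P(A|B) × P(B)
= 4/5 × 1/2
= 2/5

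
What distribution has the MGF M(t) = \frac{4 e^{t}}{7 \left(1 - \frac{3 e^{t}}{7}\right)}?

The MGF M(t) = \frac{4 e^{t}}{7 \left(1 - \frac{3 e^{t}}{7}\right)} is the standard form for the Geometric distribution.
Comparing with the known MGF formula identifies: Geometric(p=4/7), X = trial number of first success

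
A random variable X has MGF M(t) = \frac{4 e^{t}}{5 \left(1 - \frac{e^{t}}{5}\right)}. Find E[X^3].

To find E[X^3], compute M^(3)(0):
M^(1)(t) = \frac{4 e^{t}}{5 \left(1 - \frac{e^{t}}{5}\right)} + \frac{4 e^{2 t}}{25 \left(1 - \frac{e^{t}}{5}\right)^{2}}
M^(2)(t) = \frac{4 e^{t}}{5 \left(1 - \frac{e^{t}}{5}\right)} + \frac{12 e^{2 t}}{25 \left(1 - \frac{e^{t}}{5}\right)^{2}} + \frac{8 e^{3 t}}{125 \left(1 - \frac{e^{t}}{5}\right)^{3}}
M^(3)(t) = \frac{4 e^{t}}{5 \left(1 - \frac{e^{t}}{5}\right)} + \frac{28 e^{2 t}}{25 \left(1 - \frac{e^{t}}{5}\right)^{2}} + \frac{48 e^{3 t}}{125 \left(1 - \frac{e^{t}}{5}\right)^{3}} + \frac{24 e^{4 t}}{625 \left(1 - \frac{e^{t}}{5}\right)^{4}}
M^(3)(0) = \frac{115}{32}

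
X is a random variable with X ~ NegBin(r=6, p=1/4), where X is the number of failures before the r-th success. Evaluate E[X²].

Using the identity E[X²] = Var(X) + (E[X])²:
E[X] = 18
Var(X) = 72
E[X²] = 72 + (18)²
= 396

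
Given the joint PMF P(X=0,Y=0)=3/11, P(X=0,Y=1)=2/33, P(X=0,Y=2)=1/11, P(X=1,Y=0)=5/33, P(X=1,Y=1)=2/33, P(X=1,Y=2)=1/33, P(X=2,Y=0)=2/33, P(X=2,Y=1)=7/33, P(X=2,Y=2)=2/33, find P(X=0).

P(X=0) = P(X=0,Y=0) + P(X=0,Y=1) + P(X=0,Y=2)
= 3/11 + 2/33 + 1/11
= 14/33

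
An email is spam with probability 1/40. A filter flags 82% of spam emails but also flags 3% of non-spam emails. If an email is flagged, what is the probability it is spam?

Let D = the rare event, + = positive/flagged.
P(D) = 1/40
P(+|D) = 82/100 = 41/50
P(+|D') = 3/100
P(+) = P(+|D)P(D) + P(+|D')P(D')
     = \frac{41}{50} × \frac{1}{40} + \frac{3}{100} × \frac{39}{40}
     = \frac{199}{4000}
P(D|+) = P(+|D)P(D)/P(+) = \frac{82}{199}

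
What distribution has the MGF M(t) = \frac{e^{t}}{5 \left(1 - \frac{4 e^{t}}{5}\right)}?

The MGF M(t) = \frac{e^{t}}{5 \left(1 - \frac{4 e^{t}}{5}\right)} is the standard form for the Geometric distribution.
Comparing with the known MGF formula identifies: Geometric(p=1/5), X = trial number of first success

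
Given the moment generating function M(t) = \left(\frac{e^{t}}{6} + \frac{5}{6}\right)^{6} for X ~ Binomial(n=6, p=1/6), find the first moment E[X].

To find E[X], compute M^(1)(0):
M^(1)(t) = \left(\frac{e^{t}}{6} + \frac{5}{6}\right)^{5} e^{t}
M^(1)(0) = 1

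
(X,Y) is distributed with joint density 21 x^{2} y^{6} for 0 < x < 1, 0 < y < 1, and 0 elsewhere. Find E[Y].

E[Y] = ∫_0^1 ∫_0^1 y × f(x,y) dx dy
= \frac{7}{8}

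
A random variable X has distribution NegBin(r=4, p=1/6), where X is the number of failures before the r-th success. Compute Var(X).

For X ~ NegBin(r=4, p=1/6), where X is the number of failures before the r-th success:
Var(X) = 120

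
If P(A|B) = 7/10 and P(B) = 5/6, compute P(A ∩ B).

By definition, P(A|B) = P(A ∩ B) / P(B)
So P(A ∩ B) = P(A|B) × P(B)
= 7/10 × 5/6
= 7/12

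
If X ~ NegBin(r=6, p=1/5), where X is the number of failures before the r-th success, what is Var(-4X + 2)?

For X ~ NegBin(r=6, p=1/5), where X is the number of failures before the r-th success:
Var(X) = 120
Var(-4X + 2) = (-4)² × Var(X) = 16 × 120 = 1920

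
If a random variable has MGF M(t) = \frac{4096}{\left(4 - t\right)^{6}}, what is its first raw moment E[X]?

To find E[X], compute M^(1)(0):
M^(1)(t) = \frac{24576}{\left(4 - t\right)^{7}}
M^(1)(0) = \frac{3}{2}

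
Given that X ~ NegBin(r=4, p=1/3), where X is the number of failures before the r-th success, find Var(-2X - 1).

For X ~ NegBin(r=4, p=1/3), where X is the number of failures before the r-th success:
Var(X) = 24
Var(-2X - 1) = (-2)² × Var(X) = 4 × 24 = 96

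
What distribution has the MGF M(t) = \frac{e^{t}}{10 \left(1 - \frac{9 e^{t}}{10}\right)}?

The MGF M(t) = \frac{e^{t}}{10 \left(1 - \frac{9 e^{t}}{10}\right)} is the standard form for the Geometric distribution.
Comparing with the known MGF formula identifies: Geometric(p=1/10), X = trial number of first success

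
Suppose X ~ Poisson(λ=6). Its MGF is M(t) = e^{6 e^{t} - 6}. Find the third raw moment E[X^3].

To find E[X^3], compute M^(3)(0):
M^(1)(t) = 6 e^{t} e^{6 e^{t} - 6}
M^(2)(t) = 36 e^{2 t} e^{6 e^{t} - 6} + 6 e^{t} e^{6 e^{t} - 6}
M^(3)(t) = 216 e^{3 t} e^{6 e^{t} - 6} + 108 e^{2 t} e^{6 e^{t} - 6} + 6 e^{t} e^{6 e^{t} - 6}
M^(3)(0) = 330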